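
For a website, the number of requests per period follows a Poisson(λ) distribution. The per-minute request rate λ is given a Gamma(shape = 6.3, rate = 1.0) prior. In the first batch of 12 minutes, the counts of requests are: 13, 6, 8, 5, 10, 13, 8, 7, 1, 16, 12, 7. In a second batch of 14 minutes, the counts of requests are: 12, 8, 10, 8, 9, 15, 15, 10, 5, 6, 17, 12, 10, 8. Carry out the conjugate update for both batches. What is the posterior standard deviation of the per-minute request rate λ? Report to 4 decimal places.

With a Gamma(shape α, rate β) prior, the Poisson likelihood is conjugate: the posterior is Gamma(α + ΣXᵢ, β + n).
Batch 1: sum of counts S = 106 over n = 12 minutes.
After batch 1: Gamma(α+S, β+n) = Gamma(6.3+106, 1.0+12) = Gamma(112.3, 13.0).
Batch 2: sum of counts S = 145 over n = 14 minutes.
After batch 2: Gamma(α+S, β+n) = Gamma(112.3+145, 13.0+14) = Gamma(257.3, 27.0).
SD = √α/β = √257.3/27.0 = 0.5941.

0.5941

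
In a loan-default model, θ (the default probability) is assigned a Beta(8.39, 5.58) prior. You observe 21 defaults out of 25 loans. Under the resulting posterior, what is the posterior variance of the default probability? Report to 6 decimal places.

The Beta prior is conjugate to a Binomial/Bernoulli likelihood; the update adds successes to α and failures to β.
Posterior: Beta(α+k, β+n−k) = Beta(8.39+21, 5.58+4) = Beta(29.39, 9.58).
Var = αβ/((α+β)²(α+β+1)) = 29.39·9.58/(38.97²·39.97) = 0.004638.

0.004638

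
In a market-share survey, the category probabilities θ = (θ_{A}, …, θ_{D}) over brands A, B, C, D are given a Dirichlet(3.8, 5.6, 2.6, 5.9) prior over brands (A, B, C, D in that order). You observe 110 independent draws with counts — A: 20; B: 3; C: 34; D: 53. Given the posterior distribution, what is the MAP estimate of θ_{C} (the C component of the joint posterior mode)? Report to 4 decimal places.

The Dirichlet prior is conjugate to the Multinomial likelihood: each posterior αⱼ = prior αⱼ + observed count nⱼ.
Posterior concentration: (23.8, 8.6, 36.6, 58.9), total = 127.9.
Joint mode component: (α_{C}−1)/(Σα−K) = 35.6/123.9 = 0.2873.

0.2873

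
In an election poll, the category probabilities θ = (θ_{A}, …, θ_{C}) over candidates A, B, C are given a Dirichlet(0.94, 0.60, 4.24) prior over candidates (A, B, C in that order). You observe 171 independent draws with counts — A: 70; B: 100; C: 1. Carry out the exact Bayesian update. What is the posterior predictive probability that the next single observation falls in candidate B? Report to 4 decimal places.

The Dirichlet prior is conjugate to the Multinomial likelihood: each posterior αⱼ = prior αⱼ + observed count nⱼ.
Posterior concentration: (70.94, 100.60, 5.24), total = 176.78.
P(next = B | data) = α_{B}/Σα = 0.5691.

0.5691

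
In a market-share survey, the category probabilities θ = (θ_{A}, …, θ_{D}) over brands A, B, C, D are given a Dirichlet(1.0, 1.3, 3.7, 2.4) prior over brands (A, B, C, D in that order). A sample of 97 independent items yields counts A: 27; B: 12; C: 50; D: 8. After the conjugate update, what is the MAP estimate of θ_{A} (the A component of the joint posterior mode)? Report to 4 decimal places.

The Dirichlet prior is conjugate to the Multinomial likelihood: each posterior αⱼ = prior αⱼ + observed count nⱼ.
Posterior concentration: (28.0, 13.3, 53.7, 10.4), total = 105.4.
Joint mode component: (α_{A}−1)/(Σα−K) = 27.0/101.4 = 0.2663.

0.2663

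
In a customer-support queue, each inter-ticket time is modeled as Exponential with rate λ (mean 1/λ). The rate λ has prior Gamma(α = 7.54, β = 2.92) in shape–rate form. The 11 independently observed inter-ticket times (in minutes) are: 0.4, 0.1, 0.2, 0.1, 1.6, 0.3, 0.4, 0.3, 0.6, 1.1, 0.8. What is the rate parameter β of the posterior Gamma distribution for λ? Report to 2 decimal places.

8.82

With a Gamma(shape α, rate β) prior on the exponential rate λ, the posterior after n observations with total T = Σxᵢ is Gamma(α+n, β+T).
Sum of observations T = 5.9 minutes; n = 11.
Posterior: Gamma(7.54+11, 2.92+5.9) = Gamma(18.54, 8.82).
Posterior β = 8.82.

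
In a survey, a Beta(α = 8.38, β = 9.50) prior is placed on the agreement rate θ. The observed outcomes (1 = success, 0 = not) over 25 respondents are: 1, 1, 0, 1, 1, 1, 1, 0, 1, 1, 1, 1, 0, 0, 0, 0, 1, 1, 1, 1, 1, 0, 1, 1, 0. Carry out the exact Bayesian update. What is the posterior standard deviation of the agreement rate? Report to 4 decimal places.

0.0742

The Beta prior is conjugate to a Binomial/Bernoulli likelihood; the update adds successes to α and failures to β.
Posterior: Beta(α+k, β+n−k) = Beta(8.38+17, 9.50+8) = Beta(25.38, 17.50).
Var = αβ/((α+β)²(α+β+1)) = 25.38·17.50/(42.88²·43.88) = 0.00550495; SD = √0.00550495 = 0.0742.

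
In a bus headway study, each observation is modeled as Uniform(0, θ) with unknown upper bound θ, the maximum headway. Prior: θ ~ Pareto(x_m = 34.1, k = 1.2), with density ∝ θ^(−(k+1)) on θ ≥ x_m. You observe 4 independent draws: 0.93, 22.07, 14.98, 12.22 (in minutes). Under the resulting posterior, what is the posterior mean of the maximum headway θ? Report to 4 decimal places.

42.2190

A Pareto(scale x_m, shape k) prior on the upper bound θ of Uniform(0, θ) is conjugate: posterior is Pareto(max(x_m, max xᵢ), k + n).
Sample maximum = 22.07; prior scale x_m = 34.1 → posterior scale = max = 34.10.
Posterior shape = 1.2 + 4 = 5.2.
E[θ|data] = k·x_m/(k−1) = 5.2·34.10/4.2 = 42.2190.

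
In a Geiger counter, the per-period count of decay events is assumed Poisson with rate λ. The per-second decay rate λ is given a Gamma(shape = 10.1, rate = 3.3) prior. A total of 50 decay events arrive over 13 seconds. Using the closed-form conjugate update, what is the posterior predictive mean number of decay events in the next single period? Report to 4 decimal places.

3.6871

With a Gamma(shape α, rate β) prior, the Poisson likelihood is conjugate: the posterior is Gamma(α + ΣXᵢ, β + n).
Posterior: Gamma(α+S, β+n) = Gamma(10.1+50, 3.3+13) = Gamma(60.1, 16.3).
The predictive distribution for one future period is NegBinom with mean α/β = 3.6871.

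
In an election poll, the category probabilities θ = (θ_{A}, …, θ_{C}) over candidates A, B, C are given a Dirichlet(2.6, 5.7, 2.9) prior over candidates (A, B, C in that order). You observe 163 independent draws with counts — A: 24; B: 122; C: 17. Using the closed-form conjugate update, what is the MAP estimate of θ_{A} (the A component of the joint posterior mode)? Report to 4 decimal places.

0.1495

The Dirichlet prior is conjugate to the Multinomial likelihood: each posterior αⱼ = prior αⱼ + observed count nⱼ.
Posterior concentration: (26.6, 127.7, 19.9), total = 174.2.
Joint mode component: (α_{A}−1)/(Σα−K) = 25.6/171.2 = 0.1495.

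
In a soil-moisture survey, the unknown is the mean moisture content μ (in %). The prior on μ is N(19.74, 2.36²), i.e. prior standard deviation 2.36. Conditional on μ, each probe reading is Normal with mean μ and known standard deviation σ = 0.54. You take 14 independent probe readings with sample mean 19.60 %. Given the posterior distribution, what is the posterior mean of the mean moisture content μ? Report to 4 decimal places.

For Normal data with known variance σ², a Normal(μ₀, σ₀²) prior on μ is conjugate. Posterior precision = 1/σ₀² + n/σ²; posterior mean is the precision-weighted average of μ₀ and x̄.
n·x̄ = 14·19.60 = 274.4.
σ₀² = 2.36² = 5.5696, σ² = 0.54² = 0.2916; σ² + n·σ₀² = 0.2916 + 14·5.5696 = 78.266.
Posterior mean = (μ₀/σ₀² + n·x̄/σ²)/(1/σ₀² + n/σ²) = (σ²·μ₀ + σ₀²·n·x̄)/(σ² + n·σ₀²) = (0.2916·19.74 + 5.5696·274.4)/78.266 = 1534.054424/78.266 = 19.6005.

19.6005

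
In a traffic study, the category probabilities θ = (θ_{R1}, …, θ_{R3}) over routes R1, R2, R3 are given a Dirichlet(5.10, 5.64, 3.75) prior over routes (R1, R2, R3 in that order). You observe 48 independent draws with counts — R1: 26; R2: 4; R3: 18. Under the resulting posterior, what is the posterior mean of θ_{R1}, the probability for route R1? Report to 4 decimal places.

The Dirichlet prior is conjugate to the Multinomial likelihood: each posterior αⱼ = prior αⱼ + observed count nⱼ.
Posterior concentration: (31.10, 9.64, 21.75), total = 62.49.
E[θ_{R1}|data] = α_{R1}/Σα = 31.10/62.49 = 0.4977.

0.4977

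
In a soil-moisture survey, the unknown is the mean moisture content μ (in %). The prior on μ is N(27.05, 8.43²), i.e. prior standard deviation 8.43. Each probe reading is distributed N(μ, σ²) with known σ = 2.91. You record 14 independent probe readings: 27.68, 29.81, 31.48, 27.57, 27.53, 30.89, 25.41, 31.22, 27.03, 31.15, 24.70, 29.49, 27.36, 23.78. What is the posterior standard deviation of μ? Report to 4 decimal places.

For Normal data with known variance σ², a Normal(μ₀, σ₀²) prior on μ is conjugate. Posterior precision = 1/σ₀² + n/σ²; posterior mean is the precision-weighted average of μ₀ and x̄.
σ₀² = 8.43² = 71.0649, σ² = 2.91² = 8.4681; σ² + n·σ₀² = 8.4681 + 14·71.0649 = 1003.3767.
Posterior precision = 1/σ₀² + n/σ² = 1/71.0649 + 14/8.4681 = (σ² + n·σ₀²)/(σ₀²σ²) = 1003.3767/(71.0649·8.4681); posterior variance σₙ² = σ₀²σ²/(σ² + n·σ₀²) = 71.0649·8.4681/1003.3767 = 0.599759.
Posterior SD = √σₙ² = √(71.0649·8.4681/1003.3767) = 0.7744.

0.7744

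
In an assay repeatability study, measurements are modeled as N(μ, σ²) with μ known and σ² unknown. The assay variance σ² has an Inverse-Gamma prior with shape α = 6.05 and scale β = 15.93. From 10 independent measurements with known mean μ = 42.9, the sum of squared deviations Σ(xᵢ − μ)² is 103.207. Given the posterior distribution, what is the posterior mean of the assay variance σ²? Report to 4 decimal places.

With known mean μ and an Inverse-Gamma(α, β) prior on σ², the Normal likelihood is conjugate: posterior is Inv-Gamma(α + n/2, β + Σ(xᵢ−μ)²/2).
Posterior: Inv-Gamma(6.05 + 10/2, 15.93 + 103.207/2) = Inv-Gamma(11.05, 67.5335).
E[σ²|data] = β/(α−1) = 67.5335/10.05 = 6.7198.

6.7198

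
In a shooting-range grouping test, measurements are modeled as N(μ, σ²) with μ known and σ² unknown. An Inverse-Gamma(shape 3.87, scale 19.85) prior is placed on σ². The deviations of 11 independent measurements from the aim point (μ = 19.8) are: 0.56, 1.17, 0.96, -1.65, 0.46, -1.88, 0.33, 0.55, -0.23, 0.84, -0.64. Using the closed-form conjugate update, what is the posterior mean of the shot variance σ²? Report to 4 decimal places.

With known mean μ and an Inverse-Gamma(α, β) prior on σ², the Normal likelihood is conjugate: posterior is Inv-Gamma(α + n/2, β + Σ(xᵢ−μ)²/2).
Σ(xᵢ−μ)² = (0.56)² + (1.17)² + (0.96)² + (-1.65)² + (0.46)² + (-1.88)² + (0.33)² + (0.55)² + (-0.23)² + (0.84)² + (-0.64)² = 10.6521.
Posterior: Inv-Gamma(3.87 + 11/2, 19.85 + 10.6521/2) = Inv-Gamma(9.37, 25.17605).
E[σ²|data] = β/(α−1) = 25.17605/8.37 = 3.0079.

3.0079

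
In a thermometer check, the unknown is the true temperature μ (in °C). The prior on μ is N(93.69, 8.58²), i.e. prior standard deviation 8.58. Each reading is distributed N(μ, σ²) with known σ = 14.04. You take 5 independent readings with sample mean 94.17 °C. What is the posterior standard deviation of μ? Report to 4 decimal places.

5.0670

For Normal data with known variance σ², a Normal(μ₀, σ₀²) prior on μ is conjugate. Posterior precision = 1/σ₀² + n/σ²; posterior mean is the precision-weighted average of μ₀ and x̄.
σ₀² = 8.58² = 73.6164, σ² = 14.04² = 197.1216; σ² + n·σ₀² = 197.1216 + 5·73.6164 = 565.2036.
Posterior precision = 1/σ₀² + n/σ² = 1/73.6164 + 5/197.1216 = (σ² + n·σ₀²)/(σ₀²σ²) = 565.2036/(73.6164·197.1216); posterior variance σₙ² = σ₀²σ²/(σ² + n·σ₀²) = 73.6164·197.1216/565.2036 = 25.674611.
Posterior SD = √σₙ² = √(73.6164·197.1216/565.2036) = 5.0670.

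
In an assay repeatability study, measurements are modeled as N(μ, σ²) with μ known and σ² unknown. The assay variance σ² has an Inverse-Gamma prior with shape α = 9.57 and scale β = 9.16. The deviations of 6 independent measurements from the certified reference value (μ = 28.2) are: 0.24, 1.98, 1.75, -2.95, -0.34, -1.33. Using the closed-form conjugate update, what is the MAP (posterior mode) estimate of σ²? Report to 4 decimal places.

With known mean μ and an Inverse-Gamma(α, β) prior on σ², the Normal likelihood is conjugate: posterior is Inv-Gamma(α + n/2, β + Σ(xᵢ−μ)²/2).
Σ(xᵢ−μ)² = (0.24)² + (1.98)² + (1.75)² + (-2.95)² + (-0.34)² + (-1.33)² = 17.6275.
Posterior: Inv-Gamma(9.57 + 6/2, 9.16 + 17.6275/2) = Inv-Gamma(12.57, 17.97375).
Mode = β/(α+1) = 17.97375/13.57 = 1.3245.

1.3245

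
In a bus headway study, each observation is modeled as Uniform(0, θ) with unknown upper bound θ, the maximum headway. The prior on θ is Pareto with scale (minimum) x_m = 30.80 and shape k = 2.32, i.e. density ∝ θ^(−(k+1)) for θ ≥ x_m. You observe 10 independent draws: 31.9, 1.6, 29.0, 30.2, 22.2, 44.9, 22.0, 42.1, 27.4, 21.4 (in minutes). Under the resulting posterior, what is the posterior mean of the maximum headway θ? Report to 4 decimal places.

48.8664

A Pareto(scale x_m, shape k) prior on the upper bound θ of Uniform(0, θ) is conjugate: posterior is Pareto(max(x_m, max xᵢ), k + n).
Sample maximum = 44.9; prior scale x_m = 30.80 → posterior scale = max = 44.90.
Posterior shape = 2.32 + 10 = 12.32.
E[θ|data] = k·x_m/(k−1) = 12.32·44.90/11.32 = 48.8664.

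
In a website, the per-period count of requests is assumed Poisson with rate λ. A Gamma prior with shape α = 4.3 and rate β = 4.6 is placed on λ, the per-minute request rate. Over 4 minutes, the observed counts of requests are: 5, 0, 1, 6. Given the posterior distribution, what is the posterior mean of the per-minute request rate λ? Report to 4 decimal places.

1.8953

With a Gamma(shape α, rate β) prior, the Poisson likelihood is conjugate: the posterior is Gamma(α + ΣXᵢ, β + n).
Sum of counts S = 12 over n = 4 minutes.
Posterior: Gamma(α+S, β+n) = Gamma(4.3+12, 4.6+4) = Gamma(16.3, 8.6).
Posterior mean = α/β = 16.3/8.6 = 1.8953.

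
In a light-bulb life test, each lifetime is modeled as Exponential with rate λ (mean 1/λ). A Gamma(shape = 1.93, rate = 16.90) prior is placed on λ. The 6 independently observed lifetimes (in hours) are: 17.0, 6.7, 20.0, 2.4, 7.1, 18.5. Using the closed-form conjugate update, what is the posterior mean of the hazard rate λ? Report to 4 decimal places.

0.0895

With a Gamma(shape α, rate β) prior on the exponential rate λ, the posterior after n observations with total T = Σxᵢ is Gamma(α+n, β+T).
Sum of observations T = 71.7 hours; n = 6.
Posterior: Gamma(1.93+6, 16.90+71.7) = Gamma(7.93, 88.60).
Posterior mean of λ = α/β = 7.93/88.60 = 0.0895.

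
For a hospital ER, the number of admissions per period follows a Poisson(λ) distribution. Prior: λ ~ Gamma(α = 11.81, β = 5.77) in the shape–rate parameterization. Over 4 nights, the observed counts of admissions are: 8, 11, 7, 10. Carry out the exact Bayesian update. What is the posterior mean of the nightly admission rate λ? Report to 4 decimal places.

With a Gamma(shape α, rate β) prior, the Poisson likelihood is conjugate: the posterior is Gamma(α + ΣXᵢ, β + n).
Sum of counts S = 36 over n = 4 nights.
Posterior: Gamma(α+S, β+n) = Gamma(11.81+36, 5.77+4) = Gamma(47.81, 9.77).
Posterior mean = α/β = 47.81/9.77 = 4.8936.

4.8936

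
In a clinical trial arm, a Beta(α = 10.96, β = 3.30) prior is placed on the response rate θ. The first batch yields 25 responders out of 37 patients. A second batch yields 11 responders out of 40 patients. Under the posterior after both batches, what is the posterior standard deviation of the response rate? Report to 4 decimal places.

The Beta prior is conjugate to a Binomial/Bernoulli likelihood; the update adds successes to α and failures to β.
After batch 1: Beta(10.96+25, 3.30+12) = Beta(35.96, 15.30).
After batch 2: Beta(35.96+11, 15.30+29) = Beta(46.96, 44.30).
Var = αβ/((α+β)²(α+β+1)) = 46.96·44.30/(91.26²·92.26) = 0.00270743; SD = √0.00270743 = 0.0520.

0.0520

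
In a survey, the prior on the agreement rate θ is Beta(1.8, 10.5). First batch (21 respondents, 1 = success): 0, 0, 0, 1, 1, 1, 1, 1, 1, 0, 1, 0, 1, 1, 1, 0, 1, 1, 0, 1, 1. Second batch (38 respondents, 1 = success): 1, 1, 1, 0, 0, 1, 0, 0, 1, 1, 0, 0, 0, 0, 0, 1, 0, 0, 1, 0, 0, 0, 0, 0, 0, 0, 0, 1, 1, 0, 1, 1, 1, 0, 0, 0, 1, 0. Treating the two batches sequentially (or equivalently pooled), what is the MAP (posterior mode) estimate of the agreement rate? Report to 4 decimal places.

0.4156

The Beta prior is conjugate to a Binomial/Bernoulli likelihood; the update adds successes to α and failures to β.
After batch 1: Beta(1.8+14, 10.5+7) = Beta(15.8, 17.5).
After batch 2: Beta(15.8+14, 17.5+24) = Beta(29.8, 41.5).
Mode of Beta(a,b) for a,b>1 is (a−1)/(a+b−2) = 28.8/69.3 = 0.4156.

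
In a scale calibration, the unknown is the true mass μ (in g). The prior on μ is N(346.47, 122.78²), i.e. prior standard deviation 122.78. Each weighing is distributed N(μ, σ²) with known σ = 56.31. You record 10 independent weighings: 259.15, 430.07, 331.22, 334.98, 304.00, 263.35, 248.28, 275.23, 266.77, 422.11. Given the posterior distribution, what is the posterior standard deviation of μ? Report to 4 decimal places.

For Normal data with known variance σ², a Normal(μ₀, σ₀²) prior on μ is conjugate. Posterior precision = 1/σ₀² + n/σ²; posterior mean is the precision-weighted average of μ₀ and x̄.
σ₀² = 122.78² = 15074.9284, σ² = 56.31² = 3170.8161; σ² + n·σ₀² = 3170.8161 + 10·15074.9284 = 153920.1001.
Posterior precision = 1/σ₀² + n/σ² = 1/15074.9284 + 10/3170.8161 = (σ² + n·σ₀²)/(σ₀²σ²) = 153920.1001/(15074.9284·3170.8161); posterior variance σₙ² = σ₀²σ²/(σ² + n·σ₀²) = 15074.9284·3170.8161/153920.1001 = 310.549601.
Posterior SD = √σₙ² = √(15074.9284·3170.8161/153920.1001) = 17.6224.

17.6224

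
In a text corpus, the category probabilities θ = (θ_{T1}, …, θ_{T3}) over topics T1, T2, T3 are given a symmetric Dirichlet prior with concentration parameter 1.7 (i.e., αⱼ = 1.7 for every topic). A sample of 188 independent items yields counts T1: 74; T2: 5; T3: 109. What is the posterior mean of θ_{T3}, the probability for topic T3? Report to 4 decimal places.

The Dirichlet prior is conjugate to the Multinomial likelihood: each posterior αⱼ = prior αⱼ + observed count nⱼ.
Posterior concentration: (75.7, 6.7, 110.7), total = 193.1.
E[θ_{T3}|data] = α_{T3}/Σα = 110.7/193.1 = 0.5733.

0.5733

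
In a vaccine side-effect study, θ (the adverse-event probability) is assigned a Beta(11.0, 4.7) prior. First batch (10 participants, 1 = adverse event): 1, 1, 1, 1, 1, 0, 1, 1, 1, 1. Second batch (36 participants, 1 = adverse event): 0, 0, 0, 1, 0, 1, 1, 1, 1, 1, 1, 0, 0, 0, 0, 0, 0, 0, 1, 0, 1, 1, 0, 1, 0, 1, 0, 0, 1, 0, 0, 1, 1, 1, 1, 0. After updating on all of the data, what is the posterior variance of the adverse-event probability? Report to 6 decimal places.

The Beta prior is conjugate to a Binomial/Bernoulli likelihood; the update adds successes to α and failures to β.
After batch 1: Beta(11.0+9, 4.7+1) = Beta(20.0, 5.7).
After batch 2: Beta(20.0+17, 5.7+19) = Beta(37.0, 24.7).
Var = αβ/((α+β)²(α+β+1)) = 37.0·24.7/(61.7²·62.7) = 0.003829.

0.003829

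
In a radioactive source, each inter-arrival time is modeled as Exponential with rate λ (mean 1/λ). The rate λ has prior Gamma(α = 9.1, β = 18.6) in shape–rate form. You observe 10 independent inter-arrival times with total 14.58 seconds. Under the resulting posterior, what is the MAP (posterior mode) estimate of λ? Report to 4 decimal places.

0.5455

With a Gamma(shape α, rate β) prior on the exponential rate λ, the posterior after n observations with total T = Σxᵢ is Gamma(α+n, β+T).
Posterior: Gamma(9.1+10, 18.6+14.58) = Gamma(19.1, 33.18).
Mode = (α−1)/β = 0.5455.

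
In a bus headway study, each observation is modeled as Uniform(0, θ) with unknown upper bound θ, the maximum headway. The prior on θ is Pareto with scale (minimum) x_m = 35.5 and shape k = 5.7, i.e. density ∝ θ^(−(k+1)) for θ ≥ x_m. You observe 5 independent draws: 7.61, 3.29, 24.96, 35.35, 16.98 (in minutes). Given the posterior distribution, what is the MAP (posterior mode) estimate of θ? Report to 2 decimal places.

A Pareto(scale x_m, shape k) prior on the upper bound θ of Uniform(0, θ) is conjugate: posterior is Pareto(max(x_m, max xᵢ), k + n).
Sample maximum = 35.35; prior scale x_m = 35.5 → posterior scale = max = 35.50.
Posterior shape = 5.7 + 5 = 10.7.
The Pareto density is decreasing on [x_m, ∞), so the mode is x_m = 35.50.

35.50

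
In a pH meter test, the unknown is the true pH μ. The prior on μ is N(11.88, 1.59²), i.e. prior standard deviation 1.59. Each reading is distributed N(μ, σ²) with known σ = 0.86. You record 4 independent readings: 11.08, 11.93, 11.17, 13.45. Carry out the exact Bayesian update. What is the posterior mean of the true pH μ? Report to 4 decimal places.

11.9056

For Normal data with known variance σ², a Normal(μ₀, σ₀²) prior on μ is conjugate. Posterior precision = 1/σ₀² + n/σ²; posterior mean is the precision-weighted average of μ₀ and x̄.
Σxᵢ = 11.08 + 11.93 + 11.17 + 13.45 = 47.63, so n·x̄ = 47.63.
σ₀² = 1.59² = 2.5281, σ² = 0.86² = 0.7396; σ² + n·σ₀² = 0.7396 + 4·2.5281 = 10.852.
Posterior mean = (μ₀/σ₀² + n·x̄/σ²)/(1/σ₀² + n/σ²) = (σ²·μ₀ + σ₀²·n·x̄)/(σ² + n·σ₀²) = (0.7396·11.88 + 2.5281·47.63)/10.852 = 129.199851/10.852 = 11.9056.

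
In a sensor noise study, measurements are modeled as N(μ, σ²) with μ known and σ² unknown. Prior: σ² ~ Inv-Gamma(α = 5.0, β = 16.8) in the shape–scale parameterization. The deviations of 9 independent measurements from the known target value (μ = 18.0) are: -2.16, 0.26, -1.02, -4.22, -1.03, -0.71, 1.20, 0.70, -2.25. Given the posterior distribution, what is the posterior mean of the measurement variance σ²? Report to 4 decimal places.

3.8670

With known mean μ and an Inverse-Gamma(α, β) prior on σ², the Normal likelihood is conjugate: posterior is Inv-Gamma(α + n/2, β + Σ(xᵢ−μ)²/2).
Σ(xᵢ−μ)² = (-2.16)² + (0.26)² + (-1.02)² + (-4.22)² + (-1.03)² + (-0.71)² + (1.20)² + (0.70)² + (-2.25)² = 32.1395.
Posterior: Inv-Gamma(5.0 + 9/2, 16.8 + 32.1395/2) = Inv-Gamma(9.50, 32.86975).
E[σ²|data] = β/(α−1) = 32.86975/8.50 = 3.8670.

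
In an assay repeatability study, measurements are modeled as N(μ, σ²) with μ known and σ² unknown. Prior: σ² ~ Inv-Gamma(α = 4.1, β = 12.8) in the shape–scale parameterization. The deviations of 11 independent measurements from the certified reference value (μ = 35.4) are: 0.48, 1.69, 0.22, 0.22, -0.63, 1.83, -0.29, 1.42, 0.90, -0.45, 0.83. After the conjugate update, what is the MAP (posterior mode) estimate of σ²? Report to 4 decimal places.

With known mean μ and an Inverse-Gamma(α, β) prior on σ², the Normal likelihood is conjugate: posterior is Inv-Gamma(α + n/2, β + Σ(xᵢ−μ)²/2).
Σ(xᵢ−μ)² = (0.48)² + (1.69)² + (0.22)² + (0.22)² + (-0.63)² + (1.83)² + (-0.29)² + (1.42)² + (0.90)² + (-0.45)² + (0.83)² = 10.7310.
Posterior: Inv-Gamma(4.1 + 11/2, 12.8 + 10.7310/2) = Inv-Gamma(9.60, 18.16550).
Mode = β/(α+1) = 18.16550/10.60 = 1.7137.

1.7137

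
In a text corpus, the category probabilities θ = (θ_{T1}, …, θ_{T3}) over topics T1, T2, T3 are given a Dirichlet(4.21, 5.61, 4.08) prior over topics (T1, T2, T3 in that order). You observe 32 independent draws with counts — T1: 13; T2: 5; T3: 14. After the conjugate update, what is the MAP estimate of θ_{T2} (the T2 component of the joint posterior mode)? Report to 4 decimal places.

0.2240

The Dirichlet prior is conjugate to the Multinomial likelihood: each posterior αⱼ = prior αⱼ + observed count nⱼ.
Posterior concentration: (17.21, 10.61, 18.08), total = 45.90.
Joint mode component: (α_{T2}−1)/(Σα−K) = 9.61/42.90 = 0.2240.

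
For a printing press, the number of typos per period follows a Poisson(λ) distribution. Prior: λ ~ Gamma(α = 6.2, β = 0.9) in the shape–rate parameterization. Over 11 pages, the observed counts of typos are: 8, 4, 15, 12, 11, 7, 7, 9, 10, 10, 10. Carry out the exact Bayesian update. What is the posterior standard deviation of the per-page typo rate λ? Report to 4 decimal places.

0.8781

With a Gamma(shape α, rate β) prior, the Poisson likelihood is conjugate: the posterior is Gamma(α + ΣXᵢ, β + n).
Sum of counts S = 103 over n = 11 pages.
Posterior: Gamma(α+S, β+n) = Gamma(6.2+103, 0.9+11) = Gamma(109.2, 11.9).
SD = √α/β = √109.2/11.9 = 0.8781.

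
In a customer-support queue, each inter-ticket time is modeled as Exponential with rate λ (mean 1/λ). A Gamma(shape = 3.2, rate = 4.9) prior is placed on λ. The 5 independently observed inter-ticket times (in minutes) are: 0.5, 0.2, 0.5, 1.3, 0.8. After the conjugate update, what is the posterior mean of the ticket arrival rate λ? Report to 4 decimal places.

1.0000

With a Gamma(shape α, rate β) prior on the exponential rate λ, the posterior after n observations with total T = Σxᵢ is Gamma(α+n, β+T).
Sum of observations T = 3.3 minutes; n = 5.
Posterior: Gamma(3.2+5, 4.9+3.3) = Gamma(8.2, 8.2).
Posterior mean of λ = α/β = 8.2/8.2 = 1.0000.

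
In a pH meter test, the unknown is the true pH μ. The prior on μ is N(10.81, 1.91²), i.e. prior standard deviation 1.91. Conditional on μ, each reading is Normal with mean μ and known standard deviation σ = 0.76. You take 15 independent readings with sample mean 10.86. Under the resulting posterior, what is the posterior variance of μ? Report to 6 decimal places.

0.038104

For Normal data with known variance σ², a Normal(μ₀, σ₀²) prior on μ is conjugate. Posterior precision = 1/σ₀² + n/σ²; posterior mean is the precision-weighted average of μ₀ and x̄.
σ₀² = 1.91² = 3.6481, σ² = 0.76² = 0.5776; σ² + n·σ₀² = 0.5776 + 15·3.6481 = 55.2991.
Posterior precision = 1/σ₀² + n/σ² = 1/3.6481 + 15/0.5776 = (σ² + n·σ₀²)/(σ₀²σ²) = 55.2991/(3.6481·0.5776); posterior variance σₙ² = σ₀²σ²/(σ² + n·σ₀²) = 3.6481·0.5776/55.2991 = 0.038104.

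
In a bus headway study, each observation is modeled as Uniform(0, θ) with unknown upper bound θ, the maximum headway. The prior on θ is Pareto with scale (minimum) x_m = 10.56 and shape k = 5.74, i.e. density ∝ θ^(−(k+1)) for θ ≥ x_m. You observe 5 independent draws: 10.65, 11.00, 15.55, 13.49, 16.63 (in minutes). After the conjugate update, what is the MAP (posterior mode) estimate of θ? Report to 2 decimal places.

A Pareto(scale x_m, shape k) prior on the upper bound θ of Uniform(0, θ) is conjugate: posterior is Pareto(max(x_m, max xᵢ), k + n).
Sample maximum = 16.63; prior scale x_m = 10.56 → posterior scale = max = 16.63.
Posterior shape = 5.74 + 5 = 10.74.
The Pareto density is decreasing on [x_m, ∞), so the mode is x_m = 16.63.

16.63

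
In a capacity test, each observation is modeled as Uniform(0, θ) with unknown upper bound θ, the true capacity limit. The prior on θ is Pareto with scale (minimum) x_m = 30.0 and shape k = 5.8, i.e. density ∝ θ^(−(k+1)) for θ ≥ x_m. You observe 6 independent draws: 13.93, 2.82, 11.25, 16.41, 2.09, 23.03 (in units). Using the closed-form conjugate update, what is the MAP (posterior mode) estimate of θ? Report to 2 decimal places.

30.00

A Pareto(scale x_m, shape k) prior on the upper bound θ of Uniform(0, θ) is conjugate: posterior is Pareto(max(x_m, max xᵢ), k + n).
Sample maximum = 23.03; prior scale x_m = 30.0 → posterior scale = max = 30.00.
Posterior shape = 5.8 + 6 = 11.8.
The Pareto density is decreasing on [x_m, ∞), so the mode is x_m = 30.00.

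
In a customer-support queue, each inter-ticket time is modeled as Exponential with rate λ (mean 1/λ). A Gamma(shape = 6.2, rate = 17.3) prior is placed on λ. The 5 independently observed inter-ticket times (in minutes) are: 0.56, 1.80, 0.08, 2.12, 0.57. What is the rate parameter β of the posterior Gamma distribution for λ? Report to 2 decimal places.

22.43

With a Gamma(shape α, rate β) prior on the exponential rate λ, the posterior after n observations with total T = Σxᵢ is Gamma(α+n, β+T).
Sum of observations T = 5.13 minutes; n = 5.
Posterior: Gamma(6.2+5, 17.3+5.13) = Gamma(11.2, 22.43).
Posterior β = 22.43.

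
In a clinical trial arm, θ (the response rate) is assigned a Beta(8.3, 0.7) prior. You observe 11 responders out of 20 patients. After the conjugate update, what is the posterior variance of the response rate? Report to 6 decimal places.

The Beta prior is conjugate to a Binomial/Bernoulli likelihood; the update adds successes to α and failures to β.
Posterior: Beta(α+k, β+n−k) = Beta(8.3+11, 0.7+9) = Beta(19.3, 9.7).
Var = αβ/((α+β)²(α+β+1)) = 19.3·9.7/(29.0²·30.0) = 0.007420.

0.007420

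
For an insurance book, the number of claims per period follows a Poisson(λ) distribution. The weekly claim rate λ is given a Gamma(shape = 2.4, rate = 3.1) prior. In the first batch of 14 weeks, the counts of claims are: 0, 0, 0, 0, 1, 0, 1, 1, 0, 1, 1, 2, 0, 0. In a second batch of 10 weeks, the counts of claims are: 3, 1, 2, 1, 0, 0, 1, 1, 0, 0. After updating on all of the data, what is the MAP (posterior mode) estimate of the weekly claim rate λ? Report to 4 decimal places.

With a Gamma(shape α, rate β) prior, the Poisson likelihood is conjugate: the posterior is Gamma(α + ΣXᵢ, β + n).
Batch 1: sum of counts S = 7 over n = 14 weeks.
After batch 1: Gamma(α+S, β+n) = Gamma(2.4+7, 3.1+14) = Gamma(9.4, 17.1).
Batch 2: sum of counts S = 9 over n = 10 weeks.
After batch 2: Gamma(α+S, β+n) = Gamma(9.4+9, 17.1+10) = Gamma(18.4, 27.1).
Mode of Gamma(α,β) for α≥1 is (α−1)/β = 17.4/27.1 = 0.6421.

0.6421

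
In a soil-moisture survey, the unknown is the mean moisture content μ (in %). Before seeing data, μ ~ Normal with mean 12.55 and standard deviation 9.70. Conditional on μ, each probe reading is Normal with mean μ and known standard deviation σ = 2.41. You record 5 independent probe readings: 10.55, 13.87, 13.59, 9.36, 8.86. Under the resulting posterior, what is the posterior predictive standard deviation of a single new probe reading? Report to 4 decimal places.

For Normal data with known variance σ², a Normal(μ₀, σ₀²) prior on μ is conjugate. Posterior precision = 1/σ₀² + n/σ²; posterior mean is the precision-weighted average of μ₀ and x̄.
σ₀² = 9.70² = 94.09, σ² = 2.41² = 5.8081; σ² + n·σ₀² = 5.8081 + 5·94.09 = 476.2581.
Posterior precision = 1/σ₀² + n/σ² = 1/94.09 + 5/5.8081 = (σ² + n·σ₀²)/(σ₀²σ²) = 476.2581/(94.09·5.8081); posterior variance σₙ² = σ₀²σ²/(σ² + n·σ₀²) = 94.09·5.8081/476.2581 = 1.147454.
Predictive variance for one new observation = σₙ² + σ² = 94.09·5.8081/476.2581 + 5.8081 = σ²·(σ₀² + 476.2581)/476.2581 = 5.8081·570.3481/476.2581 = 6.955554; SD = √(5.8081·570.3481/476.2581) = 2.6373.

2.6373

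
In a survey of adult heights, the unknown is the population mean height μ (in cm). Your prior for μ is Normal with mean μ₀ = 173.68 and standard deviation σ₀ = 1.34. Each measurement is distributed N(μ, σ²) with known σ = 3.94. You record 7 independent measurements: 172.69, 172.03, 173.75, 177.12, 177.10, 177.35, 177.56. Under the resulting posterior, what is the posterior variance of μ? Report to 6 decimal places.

0.992218

For Normal data with known variance σ², a Normal(μ₀, σ₀²) prior on μ is conjugate. Posterior precision = 1/σ₀² + n/σ²; posterior mean is the precision-weighted average of μ₀ and x̄.
σ₀² = 1.34² = 1.7956, σ² = 3.94² = 15.5236; σ² + n·σ₀² = 15.5236 + 7·1.7956 = 28.0928.
Posterior precision = 1/σ₀² + n/σ² = 1/1.7956 + 7/15.5236 = (σ² + n·σ₀²)/(σ₀²σ²) = 28.0928/(1.7956·15.5236); posterior variance σₙ² = σ₀²σ²/(σ² + n·σ₀²) = 1.7956·15.5236/28.0928 = 0.992218.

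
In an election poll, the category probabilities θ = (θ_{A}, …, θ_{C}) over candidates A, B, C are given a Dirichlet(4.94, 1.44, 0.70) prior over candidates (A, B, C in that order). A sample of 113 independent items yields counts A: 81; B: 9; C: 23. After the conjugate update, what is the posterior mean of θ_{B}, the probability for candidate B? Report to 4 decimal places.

0.0869

The Dirichlet prior is conjugate to the Multinomial likelihood: each posterior αⱼ = prior αⱼ + observed count nⱼ.
Posterior concentration: (85.94, 10.44, 23.70), total = 120.08.
E[θ_{B}|data] = α_{B}/Σα = 10.44/120.08 = 0.0869.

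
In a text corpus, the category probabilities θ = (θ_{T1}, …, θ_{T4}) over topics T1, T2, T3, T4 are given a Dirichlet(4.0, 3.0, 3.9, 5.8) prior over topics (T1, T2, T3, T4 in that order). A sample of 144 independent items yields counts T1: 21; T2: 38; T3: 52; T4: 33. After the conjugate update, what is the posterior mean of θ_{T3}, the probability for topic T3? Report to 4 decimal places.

0.3479

The Dirichlet prior is conjugate to the Multinomial likelihood: each posterior αⱼ = prior αⱼ + observed count nⱼ.
Posterior concentration: (25.0, 41.0, 55.9, 38.8), total = 160.7.
E[θ_{T3}|data] = α_{T3}/Σα = 55.9/160.7 = 0.3479.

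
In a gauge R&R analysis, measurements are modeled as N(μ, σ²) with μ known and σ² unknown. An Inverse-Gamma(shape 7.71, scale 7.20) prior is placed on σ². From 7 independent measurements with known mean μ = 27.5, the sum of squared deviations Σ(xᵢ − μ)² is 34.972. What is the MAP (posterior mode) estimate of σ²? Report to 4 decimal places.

2.0218

With known mean μ and an Inverse-Gamma(α, β) prior on σ², the Normal likelihood is conjugate: posterior is Inv-Gamma(α + n/2, β + Σ(xᵢ−μ)²/2).
Posterior: Inv-Gamma(7.71 + 7/2, 7.20 + 34.972/2) = Inv-Gamma(11.21, 24.6860).
Mode = β/(α+1) = 24.6860/12.21 = 2.0218.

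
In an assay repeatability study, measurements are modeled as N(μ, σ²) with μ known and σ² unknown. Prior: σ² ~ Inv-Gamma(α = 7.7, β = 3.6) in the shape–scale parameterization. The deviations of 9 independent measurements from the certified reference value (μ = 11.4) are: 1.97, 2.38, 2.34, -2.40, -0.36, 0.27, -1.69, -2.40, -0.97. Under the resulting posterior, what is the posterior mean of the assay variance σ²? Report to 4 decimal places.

1.6848

With known mean μ and an Inverse-Gamma(α, β) prior on σ², the Normal likelihood is conjugate: posterior is Inv-Gamma(α + n/2, β + Σ(xᵢ−μ)²/2).
Σ(xᵢ−μ)² = (1.97)² + (2.38)² + (2.34)² + (-2.40)² + (-0.36)² + (0.27)² + (-1.69)² + (-2.40)² + (-0.97)² = 30.5404.
Posterior: Inv-Gamma(7.7 + 9/2, 3.6 + 30.5404/2) = Inv-Gamma(12.20, 18.87020).
E[σ²|data] = β/(α−1) = 18.87020/11.20 = 1.6848.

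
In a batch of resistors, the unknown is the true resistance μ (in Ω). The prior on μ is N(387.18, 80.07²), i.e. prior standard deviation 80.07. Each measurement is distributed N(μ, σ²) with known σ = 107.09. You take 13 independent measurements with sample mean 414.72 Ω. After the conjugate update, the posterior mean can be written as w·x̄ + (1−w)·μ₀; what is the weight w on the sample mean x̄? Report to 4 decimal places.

For Normal data with known variance σ², a Normal(μ₀, σ₀²) prior on μ is conjugate. Posterior precision = 1/σ₀² + n/σ²; posterior mean is the precision-weighted average of μ₀ and x̄.
σ₀² = 80.07² = 6411.2049, σ² = 107.09² = 11468.2681. Prior precision 1/σ₀² = 1/6411.2049; data precision n/σ² = 13/11468.2681.
w = (n/σ²)/(1/σ₀² + n/σ²) = n·σ₀²/(σ² + n·σ₀²) = 13·6411.2049/(11468.2681 + 13·6411.2049) = 83345.6637/94813.9318 = 0.8790.

0.8790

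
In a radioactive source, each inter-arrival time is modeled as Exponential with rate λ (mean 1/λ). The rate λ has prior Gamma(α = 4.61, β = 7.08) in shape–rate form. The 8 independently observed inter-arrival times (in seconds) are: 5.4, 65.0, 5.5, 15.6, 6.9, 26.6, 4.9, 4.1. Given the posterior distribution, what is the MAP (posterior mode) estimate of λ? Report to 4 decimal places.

0.0823

With a Gamma(shape α, rate β) prior on the exponential rate λ, the posterior after n observations with total T = Σxᵢ is Gamma(α+n, β+T).
Sum of observations T = 134.0 seconds; n = 8.
Posterior: Gamma(4.61+8, 7.08+134.0) = Gamma(12.61, 141.08).
Mode = (α−1)/β = 0.0823.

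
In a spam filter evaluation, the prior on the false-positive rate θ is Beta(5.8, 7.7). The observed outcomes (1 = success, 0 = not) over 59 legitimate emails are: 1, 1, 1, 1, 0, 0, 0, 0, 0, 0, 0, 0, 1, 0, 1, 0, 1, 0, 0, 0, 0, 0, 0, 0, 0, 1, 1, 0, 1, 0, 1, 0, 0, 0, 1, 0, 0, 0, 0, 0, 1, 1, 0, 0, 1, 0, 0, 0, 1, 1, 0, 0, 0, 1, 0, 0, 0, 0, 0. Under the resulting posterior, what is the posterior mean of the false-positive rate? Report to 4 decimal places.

0.3283

The Beta prior is conjugate to a Binomial/Bernoulli likelihood; the update adds successes to α and failures to β.
Posterior: Beta(α+k, β+n−k) = Beta(5.8+18, 7.7+41) = Beta(23.8, 48.7).
Posterior mean = α/(α+β) = 23.8/72.5 = 0.3283.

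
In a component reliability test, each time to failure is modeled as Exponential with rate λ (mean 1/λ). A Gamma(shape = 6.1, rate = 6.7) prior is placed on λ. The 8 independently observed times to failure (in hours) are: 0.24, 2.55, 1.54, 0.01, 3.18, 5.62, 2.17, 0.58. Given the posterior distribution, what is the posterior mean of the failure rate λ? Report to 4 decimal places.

0.6242

With a Gamma(shape α, rate β) prior on the exponential rate λ, the posterior after n observations with total T = Σxᵢ is Gamma(α+n, β+T).
Sum of observations T = 15.89 hours; n = 8.
Posterior: Gamma(6.1+8, 6.7+15.89) = Gamma(14.1, 22.59).
Posterior mean of λ = α/β = 14.1/22.59 = 0.6242.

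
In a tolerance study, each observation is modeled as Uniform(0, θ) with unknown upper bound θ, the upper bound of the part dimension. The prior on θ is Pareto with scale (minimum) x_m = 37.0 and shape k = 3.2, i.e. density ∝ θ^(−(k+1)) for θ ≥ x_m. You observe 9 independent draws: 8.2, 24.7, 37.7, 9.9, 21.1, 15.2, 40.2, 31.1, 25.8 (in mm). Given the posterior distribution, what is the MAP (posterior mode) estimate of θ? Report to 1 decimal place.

A Pareto(scale x_m, shape k) prior on the upper bound θ of Uniform(0, θ) is conjugate: posterior is Pareto(max(x_m, max xᵢ), k + n).
Sample maximum = 40.2; prior scale x_m = 37.0 → posterior scale = max = 40.2.
Posterior shape = 3.2 + 9 = 12.2.
The Pareto density is decreasing on [x_m, ∞), so the mode is x_m = 40.2.

40.2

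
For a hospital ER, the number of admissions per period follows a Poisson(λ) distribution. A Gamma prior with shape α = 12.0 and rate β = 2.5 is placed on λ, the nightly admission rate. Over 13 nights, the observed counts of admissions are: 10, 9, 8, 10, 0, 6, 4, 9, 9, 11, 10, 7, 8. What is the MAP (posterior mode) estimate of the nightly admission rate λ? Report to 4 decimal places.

With a Gamma(shape α, rate β) prior, the Poisson likelihood is conjugate: the posterior is Gamma(α + ΣXᵢ, β + n).
Sum of counts S = 101 over n = 13 nights.
Posterior: Gamma(α+S, β+n) = Gamma(12.0+101, 2.5+13) = Gamma(113.0, 15.5).
Mode of Gamma(α,β) for α≥1 is (α−1)/β = 112.0/15.5 = 7.2258.

7.2258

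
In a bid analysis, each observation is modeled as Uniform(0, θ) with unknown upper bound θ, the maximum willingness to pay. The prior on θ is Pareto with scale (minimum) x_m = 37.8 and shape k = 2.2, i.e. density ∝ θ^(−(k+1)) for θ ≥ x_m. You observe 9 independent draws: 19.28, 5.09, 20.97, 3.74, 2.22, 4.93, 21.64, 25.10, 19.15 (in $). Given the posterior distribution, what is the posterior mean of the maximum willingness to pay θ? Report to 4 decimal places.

A Pareto(scale x_m, shape k) prior on the upper bound θ of Uniform(0, θ) is conjugate: posterior is Pareto(max(x_m, max xᵢ), k + n).
Sample maximum = 25.10; prior scale x_m = 37.8 → posterior scale = max = 37.80.
Posterior shape = 2.2 + 9 = 11.2.
E[θ|data] = k·x_m/(k−1) = 11.2·37.80/10.2 = 41.5059.

41.5059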